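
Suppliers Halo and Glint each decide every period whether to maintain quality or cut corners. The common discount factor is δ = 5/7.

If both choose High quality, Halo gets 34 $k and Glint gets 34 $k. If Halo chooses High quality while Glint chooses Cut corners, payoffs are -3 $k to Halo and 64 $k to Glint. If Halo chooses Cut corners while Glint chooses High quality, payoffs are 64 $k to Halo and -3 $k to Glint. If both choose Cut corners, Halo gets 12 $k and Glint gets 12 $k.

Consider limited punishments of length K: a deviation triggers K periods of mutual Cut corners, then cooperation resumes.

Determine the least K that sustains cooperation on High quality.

3

Need Σ_{k=1}^{K} δ^k ≥ (64−34)/(34−12) = 1.3636 at δ = 5/7.
At K = 2 the sum is 1.2245 < 1.3636; at K = 3 it is 1.5889 ≥ 1.3636.
So the minimum punishment length is K = 3.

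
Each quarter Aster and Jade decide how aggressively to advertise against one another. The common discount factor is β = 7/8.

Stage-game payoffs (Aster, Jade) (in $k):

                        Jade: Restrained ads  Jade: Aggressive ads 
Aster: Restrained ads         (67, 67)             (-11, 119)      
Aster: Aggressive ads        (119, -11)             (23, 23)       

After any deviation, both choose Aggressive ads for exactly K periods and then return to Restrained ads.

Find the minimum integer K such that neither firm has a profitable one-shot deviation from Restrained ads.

2

IC: β(1−β^K)/(1−β) ≥ (119−67)/(67−23) = 13/11.
With β = 7/8: need 1 − β^K ≥ 13/11·(1−7/8)/(7/8), i.e. β^K ≤ 0.8312.
Since (7/8)^1 = 0.8750 and (7/8)^2 = 0.7656, the smallest such K is 2.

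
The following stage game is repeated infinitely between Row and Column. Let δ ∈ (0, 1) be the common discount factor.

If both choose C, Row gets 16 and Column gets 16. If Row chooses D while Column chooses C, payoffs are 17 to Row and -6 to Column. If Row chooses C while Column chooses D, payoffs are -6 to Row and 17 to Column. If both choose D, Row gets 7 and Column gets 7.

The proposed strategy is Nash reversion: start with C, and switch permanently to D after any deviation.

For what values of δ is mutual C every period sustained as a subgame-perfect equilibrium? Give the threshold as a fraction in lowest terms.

One-period gain from deviating is 17 − 16 = 1. The loss is 16 − 7 = 9 in every subsequent period, with present value 9·δ/(1−δ).
Deviation is unprofitable when 9·δ/(1−δ) ≥ 1, i.e. δ/(1−δ) ≥ 1/9.
Equivalently δ ≥ 1/(1+9) = 1/10.

1/10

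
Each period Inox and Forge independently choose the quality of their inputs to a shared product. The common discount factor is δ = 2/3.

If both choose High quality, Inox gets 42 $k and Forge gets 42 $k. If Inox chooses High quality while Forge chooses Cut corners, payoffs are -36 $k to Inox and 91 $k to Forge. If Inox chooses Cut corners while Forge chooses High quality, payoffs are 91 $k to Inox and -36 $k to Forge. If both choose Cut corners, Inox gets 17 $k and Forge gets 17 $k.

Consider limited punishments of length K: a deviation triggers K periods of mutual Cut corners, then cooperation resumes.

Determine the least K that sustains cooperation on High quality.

10

Need Σ_{k=1}^{K} δ^k ≥ (91−42)/(42−17) = 1.9600 at δ = 2/3.
At K = 9 the sum is 1.9480 < 1.9600; at K = 10 it is 1.9653 ≥ 1.9600.
So the minimum punishment length is K = 10.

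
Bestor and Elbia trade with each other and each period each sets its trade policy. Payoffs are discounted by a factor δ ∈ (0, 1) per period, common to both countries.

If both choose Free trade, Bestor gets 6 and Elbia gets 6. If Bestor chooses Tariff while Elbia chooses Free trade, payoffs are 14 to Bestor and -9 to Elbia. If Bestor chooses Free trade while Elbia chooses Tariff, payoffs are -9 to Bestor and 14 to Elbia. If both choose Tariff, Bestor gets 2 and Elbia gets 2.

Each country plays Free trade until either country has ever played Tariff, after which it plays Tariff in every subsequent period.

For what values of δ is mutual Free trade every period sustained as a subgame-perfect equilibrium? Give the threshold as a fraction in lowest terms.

One-period gain from deviating is 14 − 6 = 8. The loss is 6 − 2 = 4 in every subsequent period, with present value 4·δ/(1−δ).
Deviation is unprofitable when 4·δ/(1−δ) ≥ 8, i.e. δ/(1−δ) ≥ 2.
Equivalently δ ≥ 8/(8+4) = 2/3.

2/3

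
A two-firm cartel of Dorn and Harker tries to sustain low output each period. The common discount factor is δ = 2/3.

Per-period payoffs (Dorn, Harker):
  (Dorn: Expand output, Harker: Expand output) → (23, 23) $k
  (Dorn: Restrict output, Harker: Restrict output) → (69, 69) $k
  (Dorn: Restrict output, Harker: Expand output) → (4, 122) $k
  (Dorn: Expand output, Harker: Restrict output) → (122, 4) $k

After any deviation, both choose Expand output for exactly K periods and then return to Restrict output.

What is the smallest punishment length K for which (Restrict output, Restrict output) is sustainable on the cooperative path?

IC: δ(1−δ^K)/(1−δ) ≥ (122−69)/(69−23) = 53/46.
With δ = 2/3: need 1 − δ^K ≥ 53/46·(1−2/3)/(2/3), i.e. δ^K ≤ 0.4239.
Since (2/3)^2 = 0.4444 and (2/3)^3 = 0.2963, the smallest such K is 3.

3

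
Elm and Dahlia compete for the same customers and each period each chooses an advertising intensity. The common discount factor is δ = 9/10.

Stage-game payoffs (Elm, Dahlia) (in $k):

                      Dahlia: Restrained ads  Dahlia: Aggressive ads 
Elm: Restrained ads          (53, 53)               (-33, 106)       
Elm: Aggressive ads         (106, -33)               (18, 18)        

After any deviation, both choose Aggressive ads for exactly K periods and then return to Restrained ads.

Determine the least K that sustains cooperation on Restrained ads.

Need Σ_{k=1}^{K} δ^k ≥ (106−53)/(53−18) = 1.5143 at δ = 9/10.
At K = 1 the sum is 0.9000 < 1.5143; at K = 2 it is 1.7100 ≥ 1.5143.
So the minimum punishment length is K = 2.

2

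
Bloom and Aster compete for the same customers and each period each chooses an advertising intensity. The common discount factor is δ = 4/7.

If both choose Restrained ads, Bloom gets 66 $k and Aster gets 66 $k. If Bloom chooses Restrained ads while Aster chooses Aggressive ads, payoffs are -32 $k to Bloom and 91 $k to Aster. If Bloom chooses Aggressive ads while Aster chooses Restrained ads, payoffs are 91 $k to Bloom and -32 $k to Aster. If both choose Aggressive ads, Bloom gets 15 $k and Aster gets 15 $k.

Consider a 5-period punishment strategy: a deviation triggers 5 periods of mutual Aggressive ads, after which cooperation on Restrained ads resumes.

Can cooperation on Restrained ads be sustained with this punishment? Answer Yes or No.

Yes

IC: δ+…+δ^5 ≥ (91−66)/(66−15) = 25/51.
At δ = 4/7: partial sum = 1.2521 ≥ 0.4902. Cooperation sustainable.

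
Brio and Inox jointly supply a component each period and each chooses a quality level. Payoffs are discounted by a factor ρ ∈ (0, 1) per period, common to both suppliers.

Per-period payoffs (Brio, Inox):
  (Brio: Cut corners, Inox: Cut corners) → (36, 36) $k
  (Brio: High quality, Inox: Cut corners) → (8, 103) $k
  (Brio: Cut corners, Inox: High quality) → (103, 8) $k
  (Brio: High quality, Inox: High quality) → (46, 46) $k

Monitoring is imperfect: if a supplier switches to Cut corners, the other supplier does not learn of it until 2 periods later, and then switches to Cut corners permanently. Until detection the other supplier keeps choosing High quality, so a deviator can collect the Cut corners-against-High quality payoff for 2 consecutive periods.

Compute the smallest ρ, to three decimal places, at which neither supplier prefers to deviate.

A deviator earns 103 for 2 periods, then 36 forever; cooperating earns 46 forever. Multiplying the IC by (1−ρ):
46 ≥ 103(1−ρ^2) + 36ρ^2, so 67·ρ^2 ≥ 57 and ρ^2 ≥ 57/67.
ρ ≥ (57/67)^(1/2) ≈ 0.922.

0.922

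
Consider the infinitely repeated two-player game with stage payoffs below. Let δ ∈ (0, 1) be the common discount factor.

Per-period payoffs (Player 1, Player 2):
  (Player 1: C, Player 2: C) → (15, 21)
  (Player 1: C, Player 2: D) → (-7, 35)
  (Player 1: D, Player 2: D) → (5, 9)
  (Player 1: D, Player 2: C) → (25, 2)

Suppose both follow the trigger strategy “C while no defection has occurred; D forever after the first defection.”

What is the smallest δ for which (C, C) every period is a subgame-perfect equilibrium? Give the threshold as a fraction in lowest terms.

7/13

Player 1's threshold: (25−15)/(25−5) = 1/2.
Player 2's threshold: (35−21)/(35−9) = 7/13.
1/2 < 7/13, so Player 2 binds and δ* = 7/13.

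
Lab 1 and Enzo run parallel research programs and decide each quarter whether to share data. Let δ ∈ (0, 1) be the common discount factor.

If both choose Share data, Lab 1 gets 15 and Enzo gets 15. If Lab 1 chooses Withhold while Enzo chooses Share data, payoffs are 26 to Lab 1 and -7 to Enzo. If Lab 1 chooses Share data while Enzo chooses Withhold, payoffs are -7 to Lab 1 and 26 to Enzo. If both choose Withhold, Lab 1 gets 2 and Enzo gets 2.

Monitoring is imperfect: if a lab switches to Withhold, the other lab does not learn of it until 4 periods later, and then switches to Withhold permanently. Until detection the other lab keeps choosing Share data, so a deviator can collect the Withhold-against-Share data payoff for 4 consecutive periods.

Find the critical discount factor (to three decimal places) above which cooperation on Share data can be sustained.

The best deviation is to choose Withhold for all 4 undetected periods, earning 26 each, then 2 forever once detected.
Deviation value: 26(1−δ^4)/(1−δ) + 2δ^4/(1−δ); cooperation value: 15/(1−δ).
IC: 15 ≥ 26(1−δ^4) + 2δ^4 = 26 − 24δ^4.
So δ^4 ≥ 11/24, giving δ ≥ (11/24)^(1/4) ≈ 0.823.

0.823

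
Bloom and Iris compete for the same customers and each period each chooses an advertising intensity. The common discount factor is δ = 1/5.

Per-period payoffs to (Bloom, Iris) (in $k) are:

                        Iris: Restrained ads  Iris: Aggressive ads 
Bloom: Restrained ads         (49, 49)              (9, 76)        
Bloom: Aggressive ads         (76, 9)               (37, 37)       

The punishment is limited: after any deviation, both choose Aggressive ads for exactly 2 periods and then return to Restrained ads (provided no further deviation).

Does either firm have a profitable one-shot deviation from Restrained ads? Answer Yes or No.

Yes

Comparing payoff streams over the 3 periods until play realigns: cooperate → 49(1+δ+…+δ^2); deviate → 76 + 37(δ+…+δ^2).
Cooperation is sustained iff (49−37)(δ+…+δ^2) ≥ 76−49.
δ+…+δ^2 = 1/5·(1−(1/5)^2)/(1−1/5) = 0.2400, and (76−49)/(49−37) = 2.2500.
0.2400 < 2.2500, so cooperation is not sustainable.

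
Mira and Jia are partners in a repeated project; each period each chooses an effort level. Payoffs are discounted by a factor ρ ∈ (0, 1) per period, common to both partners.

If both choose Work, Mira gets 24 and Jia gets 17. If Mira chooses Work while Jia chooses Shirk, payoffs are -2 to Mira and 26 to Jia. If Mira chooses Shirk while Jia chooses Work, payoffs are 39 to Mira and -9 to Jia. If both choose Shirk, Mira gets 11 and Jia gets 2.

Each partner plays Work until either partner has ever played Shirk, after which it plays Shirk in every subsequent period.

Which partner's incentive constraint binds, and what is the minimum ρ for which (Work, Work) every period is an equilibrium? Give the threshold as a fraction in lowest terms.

Mira; ρ ≥ 15/28

Mira's threshold: (39−24)/(39−11) = 15/28.
Jia's threshold: (26−17)/(26−2) = 3/8.
15/28 > 3/8, so Mira binds and ρ* = 15/28.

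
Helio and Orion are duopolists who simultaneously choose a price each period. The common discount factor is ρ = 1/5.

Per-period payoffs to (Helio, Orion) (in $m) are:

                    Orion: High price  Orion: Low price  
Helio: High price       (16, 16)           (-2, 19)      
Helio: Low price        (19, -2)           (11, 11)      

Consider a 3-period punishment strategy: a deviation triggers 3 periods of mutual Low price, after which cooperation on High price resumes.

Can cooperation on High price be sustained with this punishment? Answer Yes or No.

No

IC: ρ+…+ρ^3 ≥ (19−16)/(16−11) = 3/5.
At ρ = 1/5: partial sum = 0.2480 < 0.6000. Cooperation not sustainable.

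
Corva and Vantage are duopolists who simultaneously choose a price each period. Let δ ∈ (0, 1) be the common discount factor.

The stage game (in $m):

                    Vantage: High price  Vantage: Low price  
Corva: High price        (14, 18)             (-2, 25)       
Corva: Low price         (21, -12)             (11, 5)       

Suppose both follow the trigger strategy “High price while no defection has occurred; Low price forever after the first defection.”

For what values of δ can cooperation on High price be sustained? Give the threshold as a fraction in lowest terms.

7/10

Corva: cooperation gives 14 each period; deviation gives 21 once then 11 forever.
  14/(1−δ) ≥ 21 + 11δ/(1−δ) ⇒ δ ≥ 7/10.
Vantage: cooperation gives 18 each period; deviation gives 25 once then 5 forever.
  δ ≥ 7/20.
Both must hold, so the binding constraint is Corva's: δ ≥ 7/10.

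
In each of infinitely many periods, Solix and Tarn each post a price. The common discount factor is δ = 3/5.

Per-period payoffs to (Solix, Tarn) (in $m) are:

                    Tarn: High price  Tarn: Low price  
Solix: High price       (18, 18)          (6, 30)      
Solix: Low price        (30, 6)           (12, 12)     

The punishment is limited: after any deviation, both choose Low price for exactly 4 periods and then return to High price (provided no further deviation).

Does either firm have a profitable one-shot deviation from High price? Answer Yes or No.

Yes

A one-shot deviation gives 30 now, then 12 for 4 periods, then back to 18.
Gain from deviating: (30−18) today; loss: (18−12) in each of the next 4 periods.
No-deviation condition: (18−12)(δ+…+δ^4) ≥ 30−18, i.e. δ+…+δ^4 ≥ 2.
At δ = 3/5: δ+…+δ^4 = 1.3056 < 2.0000.
So cooperation is not sustainable.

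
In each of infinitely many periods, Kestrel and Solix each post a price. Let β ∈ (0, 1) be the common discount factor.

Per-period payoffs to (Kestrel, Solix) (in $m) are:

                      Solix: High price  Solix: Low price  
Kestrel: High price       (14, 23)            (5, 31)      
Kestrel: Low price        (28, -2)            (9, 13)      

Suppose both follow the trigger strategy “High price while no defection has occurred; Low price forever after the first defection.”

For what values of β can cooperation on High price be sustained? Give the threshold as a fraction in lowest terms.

14/19

For Kestrel: deviation gain 28−14 = 14, per-period punishment loss 14−9 = 5. IC gives β ≥ 14/19.
For Solix: gain 8, loss 10 per period, so β ≥ 8/18 = 4/9.
The tighter constraint is Kestrel's, so cooperation needs β ≥ 14/19.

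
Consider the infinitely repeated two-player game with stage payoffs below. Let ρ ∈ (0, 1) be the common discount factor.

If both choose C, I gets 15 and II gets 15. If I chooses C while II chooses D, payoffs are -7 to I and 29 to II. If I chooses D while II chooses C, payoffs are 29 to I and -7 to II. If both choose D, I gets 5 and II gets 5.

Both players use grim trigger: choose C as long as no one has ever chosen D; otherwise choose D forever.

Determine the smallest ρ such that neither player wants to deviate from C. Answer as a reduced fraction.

7/12

One-period gain from deviating is 29 − 15 = 14. The loss is 15 − 5 = 10 in every subsequent period, with present value 10·ρ/(1−ρ).
Deviation is unprofitable when 10·ρ/(1−ρ) ≥ 14, i.e. ρ/(1−ρ) ≥ 7/5.
Equivalently ρ ≥ 14/(14+10) = 7/12.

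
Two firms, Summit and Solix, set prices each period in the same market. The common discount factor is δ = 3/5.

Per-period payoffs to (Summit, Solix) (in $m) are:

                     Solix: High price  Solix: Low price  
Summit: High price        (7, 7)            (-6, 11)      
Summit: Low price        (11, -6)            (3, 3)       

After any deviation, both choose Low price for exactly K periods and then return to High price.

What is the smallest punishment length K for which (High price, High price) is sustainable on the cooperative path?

Need Σ_{k=1}^{K} δ^k ≥ (11−7)/(7−3) = 1.0000 at δ = 3/5.
At K = 2 the sum is 0.9600 < 1.0000; at K = 3 it is 1.1760 ≥ 1.0000.
So the minimum punishment length is K = 3.

3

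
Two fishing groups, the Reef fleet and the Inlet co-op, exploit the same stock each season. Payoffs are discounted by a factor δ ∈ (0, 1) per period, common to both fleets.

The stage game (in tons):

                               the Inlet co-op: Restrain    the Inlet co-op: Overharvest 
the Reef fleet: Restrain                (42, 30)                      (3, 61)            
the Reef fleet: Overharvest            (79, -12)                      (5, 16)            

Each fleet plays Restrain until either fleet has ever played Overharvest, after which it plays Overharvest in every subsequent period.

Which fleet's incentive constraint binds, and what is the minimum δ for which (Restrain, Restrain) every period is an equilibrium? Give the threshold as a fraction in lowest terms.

the Reef fleet: cooperation gives 42 each period; deviation gives 79 once then 5 forever.
  42/(1−δ) ≥ 79 + 5δ/(1−δ) ⇒ δ ≥ 37/74 = 1/2.
the Inlet co-op: cooperation gives 30 each period; deviation gives 61 once then 16 forever.
  δ ≥ 31/45.
Both must hold, so the binding constraint is the Inlet co-op's: δ ≥ 31/45.

the Inlet co-op; δ ≥ 31/45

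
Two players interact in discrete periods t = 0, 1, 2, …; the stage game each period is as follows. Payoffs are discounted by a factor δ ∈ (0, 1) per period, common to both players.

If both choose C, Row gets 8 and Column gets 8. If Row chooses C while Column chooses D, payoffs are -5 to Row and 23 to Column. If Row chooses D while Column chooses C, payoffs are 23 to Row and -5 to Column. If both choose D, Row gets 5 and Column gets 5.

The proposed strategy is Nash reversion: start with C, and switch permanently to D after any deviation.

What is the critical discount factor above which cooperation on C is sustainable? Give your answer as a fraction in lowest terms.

One-period gain from deviating is 23 − 8 = 15. The loss is 8 − 5 = 3 in every subsequent period, with present value 3·δ/(1−δ).
Deviation is unprofitable when 3·δ/(1−δ) ≥ 15, i.e. δ/(1−δ) ≥ 5.
Equivalently δ ≥ 15/(15+3) = 5/6.

5/6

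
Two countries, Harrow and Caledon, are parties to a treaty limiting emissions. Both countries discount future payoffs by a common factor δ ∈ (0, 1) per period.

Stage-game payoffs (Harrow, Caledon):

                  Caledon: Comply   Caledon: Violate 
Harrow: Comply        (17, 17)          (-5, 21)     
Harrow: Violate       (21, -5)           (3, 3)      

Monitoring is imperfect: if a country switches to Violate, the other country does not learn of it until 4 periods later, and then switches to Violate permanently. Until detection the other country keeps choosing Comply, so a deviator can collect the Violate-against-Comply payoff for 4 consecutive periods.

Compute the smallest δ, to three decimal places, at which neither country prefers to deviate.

0.687

Deviating for the 4 undetected periods gains 21−17 = 4 per period over cooperation, then loses 17−3 = 14 per period forever once punishment starts.
Gain: 4(1 + δ + … + δ^3); loss: 14·δ^4/(1−δ).
No profitable deviation ⇔ 4(1−δ^4) ≤ 14·δ^4, i.e. δ^4 ≥ 4/(4+14) = 2/9.
Hence δ ≥ (2/9)^(1/4) ≈ 0.687.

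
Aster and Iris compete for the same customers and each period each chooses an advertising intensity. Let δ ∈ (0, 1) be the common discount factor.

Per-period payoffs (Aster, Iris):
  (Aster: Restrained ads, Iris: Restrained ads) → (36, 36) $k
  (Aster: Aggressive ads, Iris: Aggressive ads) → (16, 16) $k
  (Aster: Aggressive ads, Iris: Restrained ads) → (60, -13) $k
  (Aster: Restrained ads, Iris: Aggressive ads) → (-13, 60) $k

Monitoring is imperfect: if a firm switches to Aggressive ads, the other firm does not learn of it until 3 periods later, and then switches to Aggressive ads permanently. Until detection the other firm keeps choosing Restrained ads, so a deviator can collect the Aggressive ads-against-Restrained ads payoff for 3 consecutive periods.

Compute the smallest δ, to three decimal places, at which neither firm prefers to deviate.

0.817

Deviating for the 3 undetected periods gains 60−36 = 24 per period over cooperation, then loses 36−16 = 20 per period forever once punishment starts.
Gain: 24(1 + δ + … + δ^2); loss: 20·δ^3/(1−δ).
No profitable deviation ⇔ 24(1−δ^3) ≤ 20·δ^3, i.e. δ^3 ≥ 24/(24+20) = 6/11.
Hence δ ≥ (6/11)^(1/3) ≈ 0.817.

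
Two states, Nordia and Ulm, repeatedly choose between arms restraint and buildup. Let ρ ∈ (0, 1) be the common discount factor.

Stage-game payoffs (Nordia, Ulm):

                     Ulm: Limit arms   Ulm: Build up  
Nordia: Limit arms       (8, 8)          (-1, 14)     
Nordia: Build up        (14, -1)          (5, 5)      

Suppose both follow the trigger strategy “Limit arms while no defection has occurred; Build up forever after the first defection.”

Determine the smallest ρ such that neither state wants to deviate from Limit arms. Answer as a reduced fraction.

2/3

8/(1−ρ) ≥ 14 + 5ρ/(1−ρ)
8 ≥ 14 − 9ρ
ρ ≥ 6/9 = 2/3.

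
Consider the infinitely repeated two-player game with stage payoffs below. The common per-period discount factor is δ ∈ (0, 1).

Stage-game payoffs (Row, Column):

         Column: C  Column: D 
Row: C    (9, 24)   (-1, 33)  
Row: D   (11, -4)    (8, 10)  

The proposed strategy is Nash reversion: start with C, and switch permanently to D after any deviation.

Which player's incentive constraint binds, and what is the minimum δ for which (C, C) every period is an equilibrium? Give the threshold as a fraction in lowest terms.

Row's threshold: (11−9)/(11−8) = 2/3.
Column's threshold: (33−24)/(33−10) = 9/23.
2/3 > 9/23, so Row binds and δ* = 2/3.

Row; δ ≥ 2/3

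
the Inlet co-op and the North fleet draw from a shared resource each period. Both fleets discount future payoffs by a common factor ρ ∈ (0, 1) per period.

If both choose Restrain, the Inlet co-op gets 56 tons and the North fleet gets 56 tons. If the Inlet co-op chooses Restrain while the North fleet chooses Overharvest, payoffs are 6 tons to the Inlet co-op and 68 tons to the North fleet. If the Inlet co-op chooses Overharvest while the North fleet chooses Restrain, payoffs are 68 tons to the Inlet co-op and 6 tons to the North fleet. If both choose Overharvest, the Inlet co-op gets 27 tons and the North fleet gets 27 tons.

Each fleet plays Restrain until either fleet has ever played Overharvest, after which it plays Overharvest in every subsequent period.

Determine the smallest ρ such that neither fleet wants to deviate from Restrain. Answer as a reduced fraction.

One-period gain from deviating is 68 − 56 = 12. The loss is 56 − 27 = 29 in every subsequent period, with present value 29·ρ/(1−ρ).
Deviation is unprofitable when 29·ρ/(1−ρ) ≥ 12, i.e. ρ/(1−ρ) ≥ 12/29.
Equivalently ρ ≥ 12/(12+29) = 12/41.

12/41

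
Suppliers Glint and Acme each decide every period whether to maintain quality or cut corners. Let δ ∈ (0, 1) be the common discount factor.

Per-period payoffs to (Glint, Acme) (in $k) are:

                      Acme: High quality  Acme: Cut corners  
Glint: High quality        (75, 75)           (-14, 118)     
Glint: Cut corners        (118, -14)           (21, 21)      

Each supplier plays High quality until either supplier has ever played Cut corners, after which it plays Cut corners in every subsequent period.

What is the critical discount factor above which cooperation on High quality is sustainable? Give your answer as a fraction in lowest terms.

43/97

One-period gain from deviating is 118 − 75 = 43. The loss is 75 − 21 = 54 in every subsequent period, with present value 54·δ/(1−δ).
Deviation is unprofitable when 54·δ/(1−δ) ≥ 43, i.e. δ/(1−δ) ≥ 43/54.
Equivalently δ ≥ 43/(43+54) = 43/97.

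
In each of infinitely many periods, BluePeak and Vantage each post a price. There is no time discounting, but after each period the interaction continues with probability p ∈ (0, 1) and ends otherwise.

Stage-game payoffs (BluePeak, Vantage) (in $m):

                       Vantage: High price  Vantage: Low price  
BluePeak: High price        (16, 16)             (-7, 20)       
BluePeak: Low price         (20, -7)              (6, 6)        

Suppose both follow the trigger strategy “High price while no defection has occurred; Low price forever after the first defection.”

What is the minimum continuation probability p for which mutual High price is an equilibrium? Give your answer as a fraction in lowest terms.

Expected cooperation value is 16 + p·16 + p²·16 + … = 16/(1−p); deviation gives 20 + p·6/(1−p).
16 ≥ 20(1−p) + 6p ⇒ 14p ≥ 4 ⇒ p ≥ 4/14 = 2/7.

2/7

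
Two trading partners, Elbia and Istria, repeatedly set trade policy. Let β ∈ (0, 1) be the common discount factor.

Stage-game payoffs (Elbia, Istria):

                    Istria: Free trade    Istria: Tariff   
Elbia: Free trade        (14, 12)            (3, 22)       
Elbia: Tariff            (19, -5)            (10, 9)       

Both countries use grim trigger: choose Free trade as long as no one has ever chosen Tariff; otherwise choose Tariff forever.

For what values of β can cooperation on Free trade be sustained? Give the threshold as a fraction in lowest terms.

10/13

Elbia's threshold: (19−14)/(19−10) = 5/9.
Istria's threshold: (22−12)/(22−9) = 10/13.
5/9 < 10/13, so Istria binds and β* = 10/13.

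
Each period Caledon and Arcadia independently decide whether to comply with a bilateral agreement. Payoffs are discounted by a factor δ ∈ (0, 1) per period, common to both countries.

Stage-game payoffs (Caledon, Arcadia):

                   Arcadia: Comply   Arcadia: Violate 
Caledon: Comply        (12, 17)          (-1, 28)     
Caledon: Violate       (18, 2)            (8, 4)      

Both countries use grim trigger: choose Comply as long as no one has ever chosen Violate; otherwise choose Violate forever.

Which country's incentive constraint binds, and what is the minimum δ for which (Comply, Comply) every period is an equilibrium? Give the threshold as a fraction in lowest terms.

Caledon: cooperation gives 12 each period; deviation gives 18 once then 8 forever.
  12/(1−δ) ≥ 18 + 8δ/(1−δ) ⇒ δ ≥ 6/10 = 3/5.
Arcadia: cooperation gives 17 each period; deviation gives 28 once then 4 forever.
  δ ≥ 11/24.
Both must hold, so the binding constraint is Caledon's: δ ≥ 3/5.

Caledon; δ ≥ 3/5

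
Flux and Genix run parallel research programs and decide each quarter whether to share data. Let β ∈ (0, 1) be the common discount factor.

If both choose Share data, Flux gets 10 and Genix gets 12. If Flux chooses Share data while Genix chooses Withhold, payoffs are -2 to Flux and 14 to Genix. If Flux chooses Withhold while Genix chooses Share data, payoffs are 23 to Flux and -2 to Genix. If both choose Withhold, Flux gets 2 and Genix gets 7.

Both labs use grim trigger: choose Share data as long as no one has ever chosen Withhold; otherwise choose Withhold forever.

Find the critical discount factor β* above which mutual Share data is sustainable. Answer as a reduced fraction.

For Flux: deviation gain 23−10 = 13, per-period punishment loss 10−2 = 8. IC gives β ≥ 13/21.
For Genix: gain 2, loss 5 per period, so β ≥ 2/7.
The tighter constraint is Flux's, so cooperation needs β ≥ 13/21.

13/21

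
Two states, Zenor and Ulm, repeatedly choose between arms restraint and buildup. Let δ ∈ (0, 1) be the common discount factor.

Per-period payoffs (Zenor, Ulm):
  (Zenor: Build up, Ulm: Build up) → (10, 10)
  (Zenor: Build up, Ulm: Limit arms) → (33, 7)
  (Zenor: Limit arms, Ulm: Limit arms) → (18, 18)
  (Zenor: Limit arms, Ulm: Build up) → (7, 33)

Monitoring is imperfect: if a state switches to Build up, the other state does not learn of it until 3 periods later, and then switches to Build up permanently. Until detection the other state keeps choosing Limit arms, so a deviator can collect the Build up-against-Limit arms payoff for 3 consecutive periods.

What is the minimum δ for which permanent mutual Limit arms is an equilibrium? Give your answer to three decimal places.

The best deviation is to choose Build up for all 3 undetected periods, earning 33 each, then 10 forever once detected.
Deviation value: 33(1−δ^3)/(1−δ) + 10δ^3/(1−δ); cooperation value: 18/(1−δ).
IC: 18 ≥ 33(1−δ^3) + 10δ^3 = 33 − 23δ^3.
So δ^3 ≥ 15/23, giving δ ≥ (15/23)^(1/3) ≈ 0.867.

0.867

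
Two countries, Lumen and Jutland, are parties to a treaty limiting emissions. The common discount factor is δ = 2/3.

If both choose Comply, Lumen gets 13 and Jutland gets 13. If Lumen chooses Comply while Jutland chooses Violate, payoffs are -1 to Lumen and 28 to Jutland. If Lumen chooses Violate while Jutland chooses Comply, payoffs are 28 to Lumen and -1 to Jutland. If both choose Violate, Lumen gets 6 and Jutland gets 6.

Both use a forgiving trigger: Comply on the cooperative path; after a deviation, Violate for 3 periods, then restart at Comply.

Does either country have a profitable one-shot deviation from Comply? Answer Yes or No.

Yes

Comparing payoff streams over the 4 periods until play realigns: cooperate → 13(1+δ+…+δ^3); deviate → 28 + 6(δ+…+δ^3).
Cooperation is sustained iff (13−6)(δ+…+δ^3) ≥ 28−13.
δ+…+δ^3 = 2/3·(1−(2/3)^3)/(1−2/3) = 1.4074, and (28−13)/(13−6) = 2.1429.
1.4074 < 2.1429, so cooperation is not sustainable.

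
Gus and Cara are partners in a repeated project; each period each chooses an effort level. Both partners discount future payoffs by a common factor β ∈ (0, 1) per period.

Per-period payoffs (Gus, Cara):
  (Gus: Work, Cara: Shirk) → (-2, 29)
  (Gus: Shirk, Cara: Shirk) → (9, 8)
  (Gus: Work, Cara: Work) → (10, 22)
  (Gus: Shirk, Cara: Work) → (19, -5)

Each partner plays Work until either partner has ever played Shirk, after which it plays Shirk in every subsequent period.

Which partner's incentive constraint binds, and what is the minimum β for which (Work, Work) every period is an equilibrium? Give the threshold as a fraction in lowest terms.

Gus; β ≥ 9/10

For Gus: deviation gain 19−10 = 9, per-period punishment loss 10−9 = 1. IC gives β ≥ 9/10.
For Cara: gain 7, loss 14 per period, so β ≥ 7/21 = 1/3.
The tighter constraint is Gus's, so cooperation needs β ≥ 9/10.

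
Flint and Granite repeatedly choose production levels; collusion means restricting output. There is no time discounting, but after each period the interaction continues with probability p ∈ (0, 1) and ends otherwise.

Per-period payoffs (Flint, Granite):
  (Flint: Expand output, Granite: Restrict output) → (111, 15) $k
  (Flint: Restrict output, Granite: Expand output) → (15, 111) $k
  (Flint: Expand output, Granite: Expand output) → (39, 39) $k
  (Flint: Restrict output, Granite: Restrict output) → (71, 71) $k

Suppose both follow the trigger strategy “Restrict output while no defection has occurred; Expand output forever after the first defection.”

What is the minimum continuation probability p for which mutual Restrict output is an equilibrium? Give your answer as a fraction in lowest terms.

5/9

Expected cooperation value is 71 + p·71 + p²·71 + … = 71/(1−p); deviation gives 111 + p·39/(1−p).
71 ≥ 111(1−p) + 39p ⇒ 72p ≥ 40 ⇒ p ≥ 40/72 = 5/9.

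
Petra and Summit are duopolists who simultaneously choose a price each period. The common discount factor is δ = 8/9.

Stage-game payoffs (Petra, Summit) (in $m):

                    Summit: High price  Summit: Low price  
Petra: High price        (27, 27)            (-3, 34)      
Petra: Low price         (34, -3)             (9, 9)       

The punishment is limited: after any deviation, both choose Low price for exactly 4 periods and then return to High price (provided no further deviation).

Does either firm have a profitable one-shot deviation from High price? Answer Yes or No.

A one-shot deviation gives 34 now, then 9 for 4 periods, then back to 27.
Gain from deviating: (34−27) today; loss: (27−9) in each of the next 4 periods.
No-deviation condition: (27−9)(δ+…+δ^4) ≥ 34−27, i.e. δ+…+δ^4 ≥ 7/18.
At δ = 8/9: δ+…+δ^4 = 3.0056 ≥ 0.3889.
So cooperation is sustainable.

No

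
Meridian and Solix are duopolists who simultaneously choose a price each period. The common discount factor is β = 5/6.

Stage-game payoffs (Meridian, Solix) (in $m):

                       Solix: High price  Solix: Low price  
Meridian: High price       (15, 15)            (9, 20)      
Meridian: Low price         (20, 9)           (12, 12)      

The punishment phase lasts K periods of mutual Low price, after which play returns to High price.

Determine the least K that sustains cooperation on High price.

No profitable deviation requires (15−12)(β+…+β^K) ≥ 20−15, i.e. β+…+β^K ≥ 5/3 ≈ 1.6667.
With β = 5/6, the partial sums are K=1: 0.8333, K=2: 1.5278, K=3: 2.1065.
K = 3 is the first length at which the sum reaches 1.6667.

3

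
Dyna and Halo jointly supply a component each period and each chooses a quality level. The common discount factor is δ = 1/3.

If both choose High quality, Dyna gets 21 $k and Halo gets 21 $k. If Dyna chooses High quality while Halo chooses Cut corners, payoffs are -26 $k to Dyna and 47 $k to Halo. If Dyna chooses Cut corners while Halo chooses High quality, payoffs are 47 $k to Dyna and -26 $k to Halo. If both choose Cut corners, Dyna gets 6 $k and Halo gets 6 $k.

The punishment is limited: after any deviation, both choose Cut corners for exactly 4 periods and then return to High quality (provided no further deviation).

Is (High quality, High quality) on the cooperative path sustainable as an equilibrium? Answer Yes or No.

Comparing payoff streams over the 5 periods until play realigns: cooperate → 21(1+δ+…+δ^4); deviate → 47 + 6(δ+…+δ^4).
Cooperation is sustained iff (21−6)(δ+…+δ^4) ≥ 47−21.
δ+…+δ^4 = 1/3·(1−(1/3)^4)/(1−1/3) = 0.4938, and (47−21)/(21−6) = 1.7333.
0.4938 < 1.7333, so cooperation is not sustainable.

No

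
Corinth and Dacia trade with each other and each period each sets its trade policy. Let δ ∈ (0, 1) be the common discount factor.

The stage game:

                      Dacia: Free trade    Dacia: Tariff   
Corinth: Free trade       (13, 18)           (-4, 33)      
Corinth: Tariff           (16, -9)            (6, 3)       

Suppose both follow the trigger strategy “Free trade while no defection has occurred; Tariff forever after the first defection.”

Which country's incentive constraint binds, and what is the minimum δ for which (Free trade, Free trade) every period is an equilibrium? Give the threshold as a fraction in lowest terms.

Corinth: cooperation gives 13 each period; deviation gives 16 once then 6 forever.
  13/(1−δ) ≥ 16 + 6δ/(1−δ) ⇒ δ ≥ 3/10.
Dacia: cooperation gives 18 each period; deviation gives 33 once then 3 forever.
  δ ≥ 15/30 = 1/2.
Both must hold, so the binding constraint is Dacia's: δ ≥ 1/2.

Dacia; δ ≥ 1/2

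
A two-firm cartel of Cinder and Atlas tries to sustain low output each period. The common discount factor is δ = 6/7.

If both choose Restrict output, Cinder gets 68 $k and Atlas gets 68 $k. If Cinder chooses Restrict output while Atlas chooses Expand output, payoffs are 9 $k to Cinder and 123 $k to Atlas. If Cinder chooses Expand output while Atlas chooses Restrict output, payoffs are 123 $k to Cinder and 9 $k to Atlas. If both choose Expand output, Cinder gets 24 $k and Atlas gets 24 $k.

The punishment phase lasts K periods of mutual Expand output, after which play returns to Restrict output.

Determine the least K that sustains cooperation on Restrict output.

2

IC: δ(1−δ^K)/(1−δ) ≥ (123−68)/(68−24) = 5/4.
With δ = 6/7: need 1 − δ^K ≥ 5/4·(1−6/7)/(6/7), i.e. δ^K ≤ 0.7917.
Since (6/7)^1 = 0.8571 and (6/7)^2 = 0.7347, the smallest such K is 2.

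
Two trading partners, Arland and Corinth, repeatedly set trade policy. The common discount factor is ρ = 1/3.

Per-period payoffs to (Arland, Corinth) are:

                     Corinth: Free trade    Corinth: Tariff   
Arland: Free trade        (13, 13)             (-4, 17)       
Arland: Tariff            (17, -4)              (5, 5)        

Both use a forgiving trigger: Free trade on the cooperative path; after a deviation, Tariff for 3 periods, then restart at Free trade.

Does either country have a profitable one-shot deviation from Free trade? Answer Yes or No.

A one-shot deviation gives 17 now, then 5 for 3 periods, then back to 13.
Gain from deviating: (17−13) today; loss: (13−5) in each of the next 3 periods.
No-deviation condition: (13−5)(ρ+…+ρ^3) ≥ 17−13, i.e. ρ+…+ρ^3 ≥ 1/2.
At ρ = 1/3: ρ+…+ρ^3 = 0.4815 < 0.5000.
So cooperation is not sustainable.

Yes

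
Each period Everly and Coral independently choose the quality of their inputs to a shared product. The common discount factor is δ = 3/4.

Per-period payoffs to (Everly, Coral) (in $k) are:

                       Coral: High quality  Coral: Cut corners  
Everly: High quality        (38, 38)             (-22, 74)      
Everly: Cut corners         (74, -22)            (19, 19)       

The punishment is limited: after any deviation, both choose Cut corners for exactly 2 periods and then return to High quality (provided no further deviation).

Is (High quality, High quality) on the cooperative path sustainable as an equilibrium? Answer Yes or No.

No

IC: δ+…+δ^2 ≥ (74−38)/(38−19) = 36/19.
At δ = 3/4: partial sum = 1.3125 < 1.8947. Cooperation not sustainable.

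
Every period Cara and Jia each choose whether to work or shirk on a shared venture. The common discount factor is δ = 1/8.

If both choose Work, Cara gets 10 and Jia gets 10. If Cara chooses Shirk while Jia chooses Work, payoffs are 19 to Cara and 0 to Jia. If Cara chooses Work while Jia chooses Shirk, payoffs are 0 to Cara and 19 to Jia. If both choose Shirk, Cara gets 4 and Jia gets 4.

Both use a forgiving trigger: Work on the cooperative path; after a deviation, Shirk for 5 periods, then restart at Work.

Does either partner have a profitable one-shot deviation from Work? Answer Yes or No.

Yes

A one-shot deviation gives 19 now, then 4 for 5 periods, then back to 10.
Gain from deviating: (19−10) today; loss: (10−4) in each of the next 5 periods.
No-deviation condition: (10−4)(δ+…+δ^5) ≥ 19−10, i.e. δ+…+δ^5 ≥ 3/2.
At δ = 1/8: δ+…+δ^5 = 0.1429 < 1.5000.
So cooperation is not sustainable.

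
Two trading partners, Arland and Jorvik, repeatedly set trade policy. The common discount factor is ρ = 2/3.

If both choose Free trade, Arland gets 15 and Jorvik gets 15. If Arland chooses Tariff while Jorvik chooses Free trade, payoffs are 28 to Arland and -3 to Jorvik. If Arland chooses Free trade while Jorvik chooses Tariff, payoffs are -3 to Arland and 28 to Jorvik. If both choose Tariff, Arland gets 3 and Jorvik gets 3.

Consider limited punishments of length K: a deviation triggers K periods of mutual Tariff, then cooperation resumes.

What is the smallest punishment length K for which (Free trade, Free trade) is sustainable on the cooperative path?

Need Σ_{k=1}^{K} ρ^k ≥ (28−15)/(15−3) = 1.0833 at ρ = 2/3.
At K = 1 the sum is 0.6667 < 1.0833; at K = 2 it is 1.1111 ≥ 1.0833.
So the minimum punishment length is K = 2.

2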